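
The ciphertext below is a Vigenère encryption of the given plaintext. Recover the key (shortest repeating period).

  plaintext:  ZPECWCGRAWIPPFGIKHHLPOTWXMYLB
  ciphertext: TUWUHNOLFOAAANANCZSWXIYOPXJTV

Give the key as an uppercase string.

  i= 0: T-Z = 20 → U
  i= 1: U-P =  5 → F
  i= 2: W-E = 18 → S
  i= 3: U-C = 18 → S
  i= 4: H-W = 11 → L
  i= 5: N-C = 11 → L
  i= 6: O-G =  8 → I
  i= 7: L-R = 20 → U
  i= 8: F-A =  5 → F
  i= 9: O-W = 18 → S
  i=10: A-I = 18 → S
  i=11: A-P = 11 → L
  i=12: A-P = 11 → L
  i=13: N-F =  8 → I
  i=14: A-G = 20 → U
  i=15: N-I =  5 → F
  i=16: C-K = 18 → S
  i=17: Z-H = 18 → S
  i=18: S-H = 11 → L
  i=19: W-L = 11 → L
  i=20: X-P =  8 → I
  i=21: I-O = 20 → U
  i=22: Y-T =  5 → F
  i=23: O-W = 18 → S
  i=24: P-X = 18 → S
  i=25: X-M = 11 → L
  i=26: J-Y = 11 → L
  i=27: T-L =  8 → I
  i=28: V-B = 20 → U
  shifts repeat with period 7: UFSSLLI

UFSSLLI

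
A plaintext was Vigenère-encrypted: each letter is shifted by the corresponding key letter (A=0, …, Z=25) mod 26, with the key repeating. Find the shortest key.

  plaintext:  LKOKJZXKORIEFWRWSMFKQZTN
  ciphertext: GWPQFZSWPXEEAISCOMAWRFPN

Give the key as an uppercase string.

  i= 0: G-L = 21 → V
  i= 1: W-K = 12 → M
  i= 2: P-O =  1 → B
  i= 3: Q-K =  6 → G
  i= 4: F-J = 22 → W
  i= 5: Z-Z =  0 → A
  i= 6: S-X = 21 → V
  i= 7: W-K = 12 → M
  i= 8: P-O =  1 → B
  i= 9: X-R =  6 → G
  i=10: E-I = 22 → W
  i=11: E-E =  0 → A
  i=12: A-F = 21 → V
  i=13: I-W = 12 → M
  i=14: S-R =  1 → B
  i=15: C-W =  6 → G
  i=16: O-S = 22 → W
  i=17: M-M =  0 → A
  i=18: A-F = 21 → V
  i=19: W-K = 12 → M
  i=20: R-Q =  1 → B
  i=21: F-Z =  6 → G
  i=22: P-T = 22 → W
  i=23: N-N =  0 → A
  shifts repeat with period 6: VMBGWA

VMBGWA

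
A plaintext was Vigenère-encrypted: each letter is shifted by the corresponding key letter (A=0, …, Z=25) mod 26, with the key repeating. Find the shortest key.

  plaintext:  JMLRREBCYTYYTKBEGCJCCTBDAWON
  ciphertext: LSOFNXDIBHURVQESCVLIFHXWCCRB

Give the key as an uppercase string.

  i= 0: L-J =  2 → C
  i= 1: S-M =  6 → G
  i= 2: O-L =  3 → D
  i= 3: F-R = 14 → O
  i= 4: N-R = 22 → W
  i= 5: X-E = 19 → T
  i= 6: D-B =  2 → C
  i= 7: I-C =  6 → G
  i= 8: B-Y =  3 → D
  i= 9: H-T = 14 → O
  i=10: U-Y = 22 → W
  i=11: R-Y = 19 → T
  i=12: V-T =  2 → C
  i=13: Q-K =  6 → G
  i=14: E-B =  3 → D
  i=15: S-E = 14 → O
  i=16: C-G = 22 → W
  i=17: V-C = 19 → T
  i=18: L-J =  2 → C
  i=19: I-C =  6 → G
  i=20: F-C =  3 → D
  i=21: H-T = 14 → O
  i=22: X-B = 22 → W
  i=23: W-D = 19 → T
  i=24: C-A =  2 → C
  i=25: C-W =  6 → G
  i=26: R-O =  3 → D
  i=27: B-N = 14 → O
  shifts repeat with period 6: CGDOWT

CGDOWT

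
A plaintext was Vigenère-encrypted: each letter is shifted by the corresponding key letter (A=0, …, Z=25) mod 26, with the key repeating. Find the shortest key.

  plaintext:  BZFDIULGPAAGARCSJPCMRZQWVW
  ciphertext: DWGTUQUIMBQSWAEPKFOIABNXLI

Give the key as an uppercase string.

CXBQMWJ

  i= 0: D-B =  2 → C
  i= 1: W-Z = 23 → X
  i= 2: G-F =  1 → B
  i= 3: T-D = 16 → Q
  i= 4: U-I = 12 → M
  i= 5: Q-U = 22 → W
  i= 6: U-L =  9 → J
  i= 7: I-G =  2 → C
  i= 8: M-P = 23 → X
  i= 9: B-A =  1 → B
  i=10: Q-A = 16 → Q
  i=11: S-G = 12 → M
  i=12: W-A = 22 → W
  i=13: A-R =  9 → J
  i=14: E-C =  2 → C
  i=15: P-S = 23 → X
  i=16: K-J =  1 → B
  i=17: F-P = 16 → Q
  i=18: O-C = 12 → M
  i=19: I-M = 22 → W
  i=20: A-R =  9 → J
  i=21: B-Z =  2 → C
  i=22: N-Q = 23 → X
  i=23: X-W =  1 → B
  i=24: L-V = 16 → Q
  i=25: I-W = 12 → M
  shifts repeat with period 7: CXBQMWJ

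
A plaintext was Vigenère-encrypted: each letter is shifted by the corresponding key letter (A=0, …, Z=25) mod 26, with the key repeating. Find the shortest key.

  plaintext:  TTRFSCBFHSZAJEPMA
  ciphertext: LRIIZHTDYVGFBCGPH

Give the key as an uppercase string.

  i= 0: L-T = 18 → S
  i= 1: R-T = 24 → Y
  i= 2: I-R = 17 → R
  i= 3: I-F =  3 → D
  i= 4: Z-S =  7 → H
  i= 5: H-C =  5 → F
  i= 6: T-B = 18 → S
  i= 7: D-F = 24 → Y
  i= 8: Y-H = 17 → R
  i= 9: V-S =  3 → D
  i=10: G-Z =  7 → H
  i=11: F-A =  5 → F
  i=12: B-J = 18 → S
  i=13: C-E = 24 → Y
  i=14: G-P = 17 → R
  i=15: P-M =  3 → D
  i=16: H-A =  7 → H
  shifts repeat with period 6: SYRDHF

SYRDHF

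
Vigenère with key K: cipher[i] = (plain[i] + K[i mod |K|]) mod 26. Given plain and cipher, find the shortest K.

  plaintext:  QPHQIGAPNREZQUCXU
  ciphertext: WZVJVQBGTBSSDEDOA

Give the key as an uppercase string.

  i= 0: W-Q =  6 → G
  i= 1: Z-P = 10 → K
  i= 2: V-H = 14 → O
  i= 3: J-Q = 19 → T
  i= 4: V-I = 13 → N
  i= 5: Q-G = 10 → K
  i= 6: B-A =  1 → B
  i= 7: G-P = 17 → R
  i= 8: T-N =  6 → G
  i= 9: B-R = 10 → K
  i=10: S-E = 14 → O
  i=11: S-Z = 19 → T
  i=12: D-Q = 13 → N
  i=13: E-U = 10 → K
  i=14: D-C =  1 → B
  i=15: O-X = 17 → R
  i=16: A-U =  6 → G
  shifts repeat with period 8: GKOTNKBR

GKOTNKBR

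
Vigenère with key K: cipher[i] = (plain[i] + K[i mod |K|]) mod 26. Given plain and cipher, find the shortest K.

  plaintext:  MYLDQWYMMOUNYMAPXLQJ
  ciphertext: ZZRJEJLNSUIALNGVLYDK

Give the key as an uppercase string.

  i= 0: Z-M = 13 → N
  i= 1: Z-Y =  1 → B
  i= 2: R-L =  6 → G
  i= 3: J-D =  6 → G
  i= 4: E-Q = 14 → O
  i= 5: J-W = 13 → N
  i= 6: L-Y = 13 → N
  i= 7: N-M =  1 → B
  i= 8: S-M =  6 → G
  i= 9: U-O =  6 → G
  i=10: I-U = 14 → O
  i=11: A-N = 13 → N
  i=12: L-Y = 13 → N
  i=13: N-M =  1 → B
  i=14: G-A =  6 → G
  i=15: V-P =  6 → G
  i=16: L-X = 14 → O
  i=17: Y-L = 13 → N
  i=18: D-Q = 13 → N
  i=19: K-J =  1 → B
  shifts repeat with period 6: NBGGON

NBGGON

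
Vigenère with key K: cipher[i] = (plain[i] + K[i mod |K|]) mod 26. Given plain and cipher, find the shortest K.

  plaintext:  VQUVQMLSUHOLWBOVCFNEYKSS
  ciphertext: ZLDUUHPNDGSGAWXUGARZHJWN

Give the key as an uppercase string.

EVJZEV

  i= 0: Z-V =  4 → E
  i= 1: L-Q = 21 → V
  i= 2: D-U =  9 → J
  i= 3: U-V = 25 → Z
  i= 4: U-Q =  4 → E
  i= 5: H-M = 21 → V
  i= 6: P-L =  4 → E
  i= 7: N-S = 21 → V
  i= 8: D-U =  9 → J
  i= 9: G-H = 25 → Z
  i=10: S-O =  4 → E
  i=11: G-L = 21 → V
  i=12: A-W =  4 → E
  i=13: W-B = 21 → V
  i=14: X-O =  9 → J
  i=15: U-V = 25 → Z
  i=16: G-C =  4 → E
  i=17: A-F = 21 → V
  i=18: R-N =  4 → E
  i=19: Z-E = 21 → V
  i=20: H-Y =  9 → J
  i=21: J-K = 25 → Z
  i=22: W-S =  4 → E
  i=23: N-S = 21 → V
  shifts repeat with period 6: EVJZEV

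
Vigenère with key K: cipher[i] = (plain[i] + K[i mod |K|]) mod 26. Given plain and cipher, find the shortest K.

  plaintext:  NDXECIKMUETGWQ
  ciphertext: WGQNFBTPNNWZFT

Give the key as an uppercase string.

  i= 0: W-N =  9 → J
  i= 1: G-D =  3 → D
  i= 2: Q-X = 19 → T
  i= 3: N-E =  9 → J
  i= 4: F-C =  3 → D
  i= 5: B-I = 19 → T
  i= 6: T-K =  9 → J
  i= 7: P-M =  3 → D
  i= 8: N-U = 19 → T
  i= 9: N-E =  9 → J
  i=10: W-T =  3 → D
  i=11: Z-G = 19 → T
  i=12: F-W =  9 → J
  i=13: T-Q =  3 → D
  shifts repeat with period 3: JDT

JDT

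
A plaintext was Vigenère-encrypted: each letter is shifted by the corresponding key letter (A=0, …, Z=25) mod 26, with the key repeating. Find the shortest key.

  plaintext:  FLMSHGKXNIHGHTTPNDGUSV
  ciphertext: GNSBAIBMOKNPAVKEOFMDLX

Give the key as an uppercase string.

BCGJTCRP

  i= 0: G-F =  1 → B
  i= 1: N-L =  2 → C
  i= 2: S-M =  6 → G
  i= 3: B-S =  9 → J
  i= 4: A-H = 19 → T
  i= 5: I-G =  2 → C
  i= 6: B-K = 17 → R
  i= 7: M-X = 15 → P
  i= 8: O-N =  1 → B
  i= 9: K-I =  2 → C
  i=10: N-H =  6 → G
  i=11: P-G =  9 → J
  i=12: A-H = 19 → T
  i=13: V-T =  2 → C
  i=14: K-T = 17 → R
  i=15: E-P = 15 → P
  i=16: O-N =  1 → B
  i=17: F-D =  2 → C
  i=18: M-G =  6 → G
  i=19: D-U =  9 → J
  i=20: L-S = 19 → T
  i=21: X-V =  2 → C
  shifts repeat with period 8: BCGJTCRP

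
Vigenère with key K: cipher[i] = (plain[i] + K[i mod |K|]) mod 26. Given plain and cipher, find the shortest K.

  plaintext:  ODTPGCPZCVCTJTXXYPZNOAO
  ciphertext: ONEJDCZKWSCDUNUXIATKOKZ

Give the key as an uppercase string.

AKLUX

  i= 0: O-O =  0 → A
  i= 1: N-D = 10 → K
  i= 2: E-T = 11 → L
  i= 3: J-P = 20 → U
  i= 4: D-G = 23 → X
  i= 5: C-C =  0 → A
  i= 6: Z-P = 10 → K
  i= 7: K-Z = 11 → L
  i= 8: W-C = 20 → U
  i= 9: S-V = 23 → X
  i=10: C-C =  0 → A
  i=11: D-T = 10 → K
  i=12: U-J = 11 → L
  i=13: N-T = 20 → U
  i=14: U-X = 23 → X
  i=15: X-X =  0 → A
  i=16: I-Y = 10 → K
  i=17: A-P = 11 → L
  i=18: T-Z = 20 → U
  i=19: K-N = 23 → X
  i=20: O-O =  0 → A
  i=21: K-A = 10 → K
  i=22: Z-O = 11 → L
  shifts repeat with period 5: AKLUX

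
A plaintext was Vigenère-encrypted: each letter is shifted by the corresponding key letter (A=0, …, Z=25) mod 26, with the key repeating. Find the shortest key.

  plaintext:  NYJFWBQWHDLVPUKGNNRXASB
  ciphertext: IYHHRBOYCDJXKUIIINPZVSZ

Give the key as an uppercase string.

  i= 0: I-N = 21 → V
  i= 1: Y-Y =  0 → A
  i= 2: H-J = 24 → Y
  i= 3: H-F =  2 → C
  i= 4: R-W = 21 → V
  i= 5: B-B =  0 → A
  i= 6: O-Q = 24 → Y
  i= 7: Y-W =  2 → C
  i= 8: C-H = 21 → V
  i= 9: D-D =  0 → A
  i=10: J-L = 24 → Y
  i=11: X-V =  2 → C
  i=12: K-P = 21 → V
  i=13: U-U =  0 → A
  i=14: I-K = 24 → Y
  i=15: I-G =  2 → C
  i=16: I-N = 21 → V
  i=17: N-N =  0 → A
  i=18: P-R = 24 → Y
  i=19: Z-X =  2 → C
  i=20: V-A = 21 → V
  i=21: S-S =  0 → A
  i=22: Z-B = 24 → Y
  shifts repeat with period 4: VAYC

VAYC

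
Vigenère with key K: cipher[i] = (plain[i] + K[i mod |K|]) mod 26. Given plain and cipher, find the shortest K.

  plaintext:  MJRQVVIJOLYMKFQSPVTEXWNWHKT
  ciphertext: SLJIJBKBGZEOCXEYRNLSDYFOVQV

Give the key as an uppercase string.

GCSSO

  i= 0: S-M =  6 → G
  i= 1: L-J =  2 → C
  i= 2: J-R = 18 → S
  i= 3: I-Q = 18 → S
  i= 4: J-V = 14 → O
  i= 5: B-V =  6 → G
  i= 6: K-I =  2 → C
  i= 7: B-J = 18 → S
  i= 8: G-O = 18 → S
  i= 9: Z-L = 14 → O
  i=10: E-Y =  6 → G
  i=11: O-M =  2 → C
  i=12: C-K = 18 → S
  i=13: X-F = 18 → S
  i=14: E-Q = 14 → O
  i=15: Y-S =  6 → G
  i=16: R-P =  2 → C
  i=17: N-V = 18 → S
  i=18: L-T = 18 → S
  i=19: S-E = 14 → O
  i=20: D-X =  6 → G
  i=21: Y-W =  2 → C
  i=22: F-N = 18 → S
  i=23: O-W = 18 → S
  i=24: V-H = 14 → O
  i=25: Q-K =  6 → G
  i=26: V-T =  2 → C
  shifts repeat with period 5: GCSSO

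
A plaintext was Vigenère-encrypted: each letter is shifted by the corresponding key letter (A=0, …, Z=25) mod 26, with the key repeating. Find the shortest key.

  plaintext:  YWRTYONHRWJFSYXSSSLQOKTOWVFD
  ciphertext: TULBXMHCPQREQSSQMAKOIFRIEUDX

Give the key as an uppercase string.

VYUIZYU

  i= 0: T-Y = 21 → V
  i= 1: U-W = 24 → Y
  i= 2: L-R = 20 → U
  i= 3: B-T =  8 → I
  i= 4: X-Y = 25 → Z
  i= 5: M-O = 24 → Y
  i= 6: H-N = 20 → U
  i= 7: C-H = 21 → V
  i= 8: P-R = 24 → Y
  i= 9: Q-W = 20 → U
  i=10: R-J =  8 → I
  i=11: E-F = 25 → Z
  i=12: Q-S = 24 → Y
  i=13: S-Y = 20 → U
  i=14: S-X = 21 → V
  i=15: Q-S = 24 → Y
  i=16: M-S = 20 → U
  i=17: A-S =  8 → I
  i=18: K-L = 25 → Z
  i=19: O-Q = 24 → Y
  i=20: I-O = 20 → U
  i=21: F-K = 21 → V
  i=22: R-T = 24 → Y
  i=23: I-O = 20 → U
  i=24: E-W =  8 → I
  i=25: U-V = 25 → Z
  i=26: D-F = 24 → Y
  i=27: X-D = 20 → U
  shifts repeat with period 7: VYUIZYU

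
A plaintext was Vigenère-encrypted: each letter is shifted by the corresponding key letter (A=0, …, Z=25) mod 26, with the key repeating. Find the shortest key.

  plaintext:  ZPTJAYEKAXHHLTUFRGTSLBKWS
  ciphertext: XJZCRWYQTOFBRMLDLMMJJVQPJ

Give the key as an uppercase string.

YUGTR

  i= 0: X-Z = 24 → Y
  i= 1: J-P = 20 → U
  i= 2: Z-T =  6 → G
  i= 3: C-J = 19 → T
  i= 4: R-A = 17 → R
  i= 5: W-Y = 24 → Y
  i= 6: Y-E = 20 → U
  i= 7: Q-K =  6 → G
  i= 8: T-A = 19 → T
  i= 9: O-X = 17 → R
  i=10: F-H = 24 → Y
  i=11: B-H = 20 → U
  i=12: R-L =  6 → G
  i=13: M-T = 19 → T
  i=14: L-U = 17 → R
  i=15: D-F = 24 → Y
  i=16: L-R = 20 → U
  i=17: M-G =  6 → G
  i=18: M-T = 19 → T
  i=19: J-S = 17 → R
  i=20: J-L = 24 → Y
  i=21: V-B = 20 → U
  i=22: Q-K =  6 → G
  i=23: P-W = 19 → T
  i=24: J-S = 17 → R
  shifts repeat with period 5: YUGTR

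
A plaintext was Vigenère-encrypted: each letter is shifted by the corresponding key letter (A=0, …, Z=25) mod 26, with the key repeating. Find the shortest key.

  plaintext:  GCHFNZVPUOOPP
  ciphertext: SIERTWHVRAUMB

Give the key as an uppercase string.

  i= 0: S-G = 12 → M
  i= 1: I-C =  6 → G
  i= 2: E-H = 23 → X
  i= 3: R-F = 12 → M
  i= 4: T-N =  6 → G
  i= 5: W-Z = 23 → X
  i= 6: H-V = 12 → M
  i= 7: V-P =  6 → G
  i= 8: R-U = 23 → X
  i= 9: A-O = 12 → M
  i=10: U-O =  6 → G
  i=11: M-P = 23 → X
  i=12: B-P = 12 → M
  shifts repeat with period 3: MGX

MGX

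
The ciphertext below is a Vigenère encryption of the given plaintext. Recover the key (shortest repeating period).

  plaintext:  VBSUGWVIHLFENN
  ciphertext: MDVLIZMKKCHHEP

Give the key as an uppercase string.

RCD

  i= 0: M-V = 17 → R
  i= 1: D-B =  2 → C
  i= 2: V-S =  3 → D
  i= 3: L-U = 17 → R
  i= 4: I-G =  2 → C
  i= 5: Z-W =  3 → D
  i= 6: M-V = 17 → R
  i= 7: K-I =  2 → C
  i= 8: K-H =  3 → D
  i= 9: C-L = 17 → R
  i=10: H-F =  2 → C
  i=11: H-E =  3 → D
  i=12: E-N = 17 → R
  i=13: P-N =  2 → C
  shifts repeat with period 3: RCD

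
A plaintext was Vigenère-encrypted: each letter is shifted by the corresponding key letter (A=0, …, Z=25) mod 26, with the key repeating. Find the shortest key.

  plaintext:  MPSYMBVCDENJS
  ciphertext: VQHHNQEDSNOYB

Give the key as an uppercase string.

JBP

  i= 0: V-M =  9 → J
  i= 1: Q-P =  1 → B
  i= 2: H-S = 15 → P
  i= 3: H-Y =  9 → J
  i= 4: N-M =  1 → B
  i= 5: Q-B = 15 → P
  i= 6: E-V =  9 → J
  i= 7: D-C =  1 → B
  i= 8: S-D = 15 → P
  i= 9: N-E =  9 → J
  i=10: O-N =  1 → B
  i=11: Y-J = 15 → P
  i=12: B-S =  9 → J
  shifts repeat with period 3: JBP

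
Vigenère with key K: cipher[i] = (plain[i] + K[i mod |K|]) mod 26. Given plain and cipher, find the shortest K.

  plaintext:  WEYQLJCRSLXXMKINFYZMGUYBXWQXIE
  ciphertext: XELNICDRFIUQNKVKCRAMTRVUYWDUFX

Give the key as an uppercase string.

  i= 0: X-W =  1 → B
  i= 1: E-E =  0 → A
  i= 2: L-Y = 13 → N
  i= 3: N-Q = 23 → X
  i= 4: I-L = 23 → X
  i= 5: C-J = 19 → T
  i= 6: D-C =  1 → B
  i= 7: R-R =  0 → A
  i= 8: F-S = 13 → N
  i= 9: I-L = 23 → X
  i=10: U-X = 23 → X
  i=11: Q-X = 19 → T
  i=12: N-M =  1 → B
  i=13: K-K =  0 → A
  i=14: V-I = 13 → N
  i=15: K-N = 23 → X
  i=16: C-F = 23 → X
  i=17: R-Y = 19 → T
  i=18: A-Z =  1 → B
  i=19: M-M =  0 → A
  i=20: T-G = 13 → N
  i=21: R-U = 23 → X
  i=22: V-Y = 23 → X
  i=23: U-B = 19 → T
  i=24: Y-X =  1 → B
  i=25: W-W =  0 → A
  i=26: D-Q = 13 → N
  i=27: U-X = 23 → X
  i=28: F-I = 23 → X
  i=29: X-E = 19 → T
  shifts repeat with period 6: BANXXT

BANXXT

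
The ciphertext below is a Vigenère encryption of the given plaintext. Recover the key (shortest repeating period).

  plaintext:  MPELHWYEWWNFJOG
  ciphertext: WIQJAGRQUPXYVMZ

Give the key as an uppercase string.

KTMYT

  i= 0: W-M = 10 → K
  i= 1: I-P = 19 → T
  i= 2: Q-E = 12 → M
  i= 3: J-L = 24 → Y
  i= 4: A-H = 19 → T
  i= 5: G-W = 10 → K
  i= 6: R-Y = 19 → T
  i= 7: Q-E = 12 → M
  i= 8: U-W = 24 → Y
  i= 9: P-W = 19 → T
  i=10: X-N = 10 → K
  i=11: Y-F = 19 → T
  i=12: V-J = 12 → M
  i=13: M-O = 24 → Y
  i=14: Z-G = 19 → T
  shifts repeat with period 5: KTMYT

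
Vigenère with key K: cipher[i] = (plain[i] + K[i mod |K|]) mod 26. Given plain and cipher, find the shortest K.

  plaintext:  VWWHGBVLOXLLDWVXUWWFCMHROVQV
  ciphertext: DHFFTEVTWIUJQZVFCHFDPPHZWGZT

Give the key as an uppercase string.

ILJYNDAI

  i= 0: D-V =  8 → I
  i= 1: H-W = 11 → L
  i= 2: F-W =  9 → J
  i= 3: F-H = 24 → Y
  i= 4: T-G = 13 → N
  i= 5: E-B =  3 → D
  i= 6: V-V =  0 → A
  i= 7: T-L =  8 → I
  i= 8: W-O =  8 → I
  i= 9: I-X = 11 → L
  i=10: U-L =  9 → J
  i=11: J-L = 24 → Y
  i=12: Q-D = 13 → N
  i=13: Z-W =  3 → D
  i=14: V-V =  0 → A
  i=15: F-X =  8 → I
  i=16: C-U =  8 → I
  i=17: H-W = 11 → L
  i=18: F-W =  9 → J
  i=19: D-F = 24 → Y
  i=20: P-C = 13 → N
  i=21: P-M =  3 → D
  i=22: H-H =  0 → A
  i=23: Z-R =  8 → I
  i=24: W-O =  8 → I
  i=25: G-V = 11 → L
  i=26: Z-Q =  9 → J
  i=27: T-V = 24 → Y
  shifts repeat with period 8: ILJYNDAI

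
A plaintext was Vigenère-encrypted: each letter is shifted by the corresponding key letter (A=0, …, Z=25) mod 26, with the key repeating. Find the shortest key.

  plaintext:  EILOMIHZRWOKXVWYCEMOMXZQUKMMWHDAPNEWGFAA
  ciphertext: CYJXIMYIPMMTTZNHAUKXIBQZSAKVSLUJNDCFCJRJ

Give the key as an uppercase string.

  i= 0: C-E = 24 → Y
  i= 1: Y-I = 16 → Q
  i= 2: J-L = 24 → Y
  i= 3: X-O =  9 → J
  i= 4: I-M = 22 → W
  i= 5: M-I =  4 → E
  i= 6: Y-H = 17 → R
  i= 7: I-Z =  9 → J
  i= 8: P-R = 24 → Y
  i= 9: M-W = 16 → Q
  i=10: M-O = 24 → Y
  i=11: T-K =  9 → J
  i=12: T-X = 22 → W
  i=13: Z-V =  4 → E
  i=14: N-W = 17 → R
  i=15: H-Y =  9 → J
  i=16: A-C = 24 → Y
  i=17: U-E = 16 → Q
  i=18: K-M = 24 → Y
  i=19: X-O =  9 → J
  i=20: I-M = 22 → W
  i=21: B-X =  4 → E
  i=22: Q-Z = 17 → R
  i=23: Z-Q =  9 → J
  i=24: S-U = 24 → Y
  i=25: A-K = 16 → Q
  i=26: K-M = 24 → Y
  i=27: V-M =  9 → J
  i=28: S-W = 22 → W
  i=29: L-H =  4 → E
  i=30: U-D = 17 → R
  i=31: J-A =  9 → J
  i=32: N-P = 24 → Y
  i=33: D-N = 16 → Q
  i=34: C-E = 24 → Y
  i=35: F-W =  9 → J
  i=36: C-G = 22 → W
  i=37: J-F =  4 → E
  i=38: R-A = 17 → R
  i=39: J-A =  9 → J
  shifts repeat with period 8: YQYJWERJ

YQYJWERJ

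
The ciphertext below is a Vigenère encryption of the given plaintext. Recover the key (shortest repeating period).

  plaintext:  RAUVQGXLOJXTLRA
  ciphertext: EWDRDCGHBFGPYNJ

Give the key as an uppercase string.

NWJW

  i= 0: E-R = 13 → N
  i= 1: W-A = 22 → W
  i= 2: D-U =  9 → J
  i= 3: R-V = 22 → W
  i= 4: D-Q = 13 → N
  i= 5: C-G = 22 → W
  i= 6: G-X =  9 → J
  i= 7: H-L = 22 → W
  i= 8: B-O = 13 → N
  i= 9: F-J = 22 → W
  i=10: G-X =  9 → J
  i=11: P-T = 22 → W
  i=12: Y-L = 13 → N
  i=13: N-R = 22 → W
  i=14: J-A =  9 → J
  shifts repeat with period 4: NWJW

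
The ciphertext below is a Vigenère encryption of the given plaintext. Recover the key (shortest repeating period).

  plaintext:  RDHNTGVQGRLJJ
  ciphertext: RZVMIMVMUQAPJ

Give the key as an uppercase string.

AWOZPG

  i= 0: R-R =  0 → A
  i= 1: Z-D = 22 → W
  i= 2: V-H = 14 → O
  i= 3: M-N = 25 → Z
  i= 4: I-T = 15 → P
  i= 5: M-G =  6 → G
  i= 6: V-V =  0 → A
  i= 7: M-Q = 22 → W
  i= 8: U-G = 14 → O
  i= 9: Q-R = 25 → Z
  i=10: A-L = 15 → P
  i=11: P-J =  6 → G
  i=12: J-J =  0 → A
  shifts repeat with period 6: AWOZPG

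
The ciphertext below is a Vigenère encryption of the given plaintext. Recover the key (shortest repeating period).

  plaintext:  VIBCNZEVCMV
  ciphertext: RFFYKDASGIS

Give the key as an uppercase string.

WXE

  i= 0: R-V = 22 → W
  i= 1: F-I = 23 → X
  i= 2: F-B =  4 → E
  i= 3: Y-C = 22 → W
  i= 4: K-N = 23 → X
  i= 5: D-Z =  4 → E
  i= 6: A-E = 22 → W
  i= 7: S-V = 23 → X
  i= 8: G-C =  4 → E
  i= 9: I-M = 22 → W
  i=10: S-V = 23 → X
  shifts repeat with period 3: WXE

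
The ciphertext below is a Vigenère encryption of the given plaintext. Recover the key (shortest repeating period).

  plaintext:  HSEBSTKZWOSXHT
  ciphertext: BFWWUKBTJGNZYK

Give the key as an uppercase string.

UNSVCRR

  i= 0: B-H = 20 → U
  i= 1: F-S = 13 → N
  i= 2: W-E = 18 → S
  i= 3: W-B = 21 → V
  i= 4: U-S =  2 → C
  i= 5: K-T = 17 → R
  i= 6: B-K = 17 → R
  i= 7: T-Z = 20 → U
  i= 8: J-W = 13 → N
  i= 9: G-O = 18 → S
  i=10: N-S = 21 → V
  i=11: Z-X =  2 → C
  i=12: Y-H = 17 → R
  i=13: K-T = 17 → R
  shifts repeat with period 7: UNSVCRR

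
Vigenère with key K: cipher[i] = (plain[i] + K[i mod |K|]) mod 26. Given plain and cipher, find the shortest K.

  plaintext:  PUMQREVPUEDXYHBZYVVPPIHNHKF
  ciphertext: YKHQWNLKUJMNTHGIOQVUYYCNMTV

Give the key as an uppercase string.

  i= 0: Y-P =  9 → J
  i= 1: K-U = 16 → Q
  i= 2: H-M = 21 → V
  i= 3: Q-Q =  0 → A
  i= 4: W-R =  5 → F
  i= 5: N-E =  9 → J
  i= 6: L-V = 16 → Q
  i= 7: K-P = 21 → V
  i= 8: U-U =  0 → A
  i= 9: J-E =  5 → F
  i=10: M-D =  9 → J
  i=11: N-X = 16 → Q
  i=12: T-Y = 21 → V
  i=13: H-H =  0 → A
  i=14: G-B =  5 → F
  i=15: I-Z =  9 → J
  i=16: O-Y = 16 → Q
  i=17: Q-V = 21 → V
  i=18: V-V =  0 → A
  i=19: U-P =  5 → F
  i=20: Y-P =  9 → J
  i=21: Y-I = 16 → Q
  i=22: C-H = 21 → V
  i=23: N-N =  0 → A
  i=24: M-H =  5 → F
  i=25: T-K =  9 → J
  i=26: V-F = 16 → Q
  shifts repeat with period 5: JQVAF

JQVAF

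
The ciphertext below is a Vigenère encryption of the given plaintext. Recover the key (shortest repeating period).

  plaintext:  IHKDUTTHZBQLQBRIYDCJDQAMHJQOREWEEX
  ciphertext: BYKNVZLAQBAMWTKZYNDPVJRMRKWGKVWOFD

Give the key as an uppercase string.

TRAKBGS

  i= 0: B-I = 19 → T
  i= 1: Y-H = 17 → R
  i= 2: K-K =  0 → A
  i= 3: N-D = 10 → K
  i= 4: V-U =  1 → B
  i= 5: Z-T =  6 → G
  i= 6: L-T = 18 → S
  i= 7: A-H = 19 → T
  i= 8: Q-Z = 17 → R
  i= 9: B-B =  0 → A
  i=10: A-Q = 10 → K
  i=11: M-L =  1 → B
  i=12: W-Q =  6 → G
  i=13: T-B = 18 → S
  i=14: K-R = 19 → T
  i=15: Z-I = 17 → R
  i=16: Y-Y =  0 → A
  i=17: N-D = 10 → K
  i=18: D-C =  1 → B
  i=19: P-J =  6 → G
  i=20: V-D = 18 → S
  i=21: J-Q = 19 → T
  i=22: R-A = 17 → R
  i=23: M-M =  0 → A
  i=24: R-H = 10 → K
  i=25: K-J =  1 → B
  i=26: W-Q =  6 → G
  i=27: G-O = 18 → S
  i=28: K-R = 19 → T
  i=29: V-E = 17 → R
  i=30: W-W =  0 → A
  i=31: O-E = 10 → K
  i=32: F-E =  1 → B
  i=33: D-X =  6 → G
  shifts repeat with period 7: TRAKBGS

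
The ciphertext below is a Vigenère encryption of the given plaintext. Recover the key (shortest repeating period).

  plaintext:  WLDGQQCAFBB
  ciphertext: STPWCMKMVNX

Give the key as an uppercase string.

WIMQM

  i= 0: S-W = 22 → W
  i= 1: T-L =  8 → I
  i= 2: P-D = 12 → M
  i= 3: W-G = 16 → Q
  i= 4: C-Q = 12 → M
  i= 5: M-Q = 22 → W
  i= 6: K-C =  8 → I
  i= 7: M-A = 12 → M
  i= 8: V-F = 16 → Q
  i= 9: N-B = 12 → M
  i=10: X-B = 22 → W
  shifts repeat with period 5: WIMQM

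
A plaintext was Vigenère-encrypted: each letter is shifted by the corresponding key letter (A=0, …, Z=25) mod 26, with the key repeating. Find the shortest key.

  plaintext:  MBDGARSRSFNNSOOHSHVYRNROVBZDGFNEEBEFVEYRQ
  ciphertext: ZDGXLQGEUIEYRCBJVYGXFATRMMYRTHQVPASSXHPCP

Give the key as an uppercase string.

  i= 0: Z-M = 13 → N
  i= 1: D-B =  2 → C
  i= 2: G-D =  3 → D
  i= 3: X-G = 17 → R
  i= 4: L-A = 11 → L
  i= 5: Q-R = 25 → Z
  i= 6: G-S = 14 → O
  i= 7: E-R = 13 → N
  i= 8: U-S =  2 → C
  i= 9: I-F =  3 → D
  i=10: E-N = 17 → R
  i=11: Y-N = 11 → L
  i=12: R-S = 25 → Z
  i=13: C-O = 14 → O
  i=14: B-O = 13 → N
  i=15: J-H =  2 → C
  i=16: V-S =  3 → D
  i=17: Y-H = 17 → R
  i=18: G-V = 11 → L
  i=19: X-Y = 25 → Z
  i=20: F-R = 14 → O
  i=21: A-N = 13 → N
  i=22: T-R =  2 → C
  i=23: R-O =  3 → D
  i=24: M-V = 17 → R
  i=25: M-B = 11 → L
  i=26: Y-Z = 25 → Z
  i=27: R-D = 14 → O
  i=28: T-G = 13 → N
  i=29: H-F =  2 → C
  i=30: Q-N =  3 → D
  i=31: V-E = 17 → R
  i=32: P-E = 11 → L
  i=33: A-B = 25 → Z
  i=34: S-E = 14 → O
  i=35: S-F = 13 → N
  i=36: X-V =  2 → C
  i=37: H-E =  3 → D
  i=38: P-Y = 17 → R
  i=39: C-R = 11 → L
  i=40: P-Q = 25 → Z
  shifts repeat with period 7: NCDRLZO

NCDRLZO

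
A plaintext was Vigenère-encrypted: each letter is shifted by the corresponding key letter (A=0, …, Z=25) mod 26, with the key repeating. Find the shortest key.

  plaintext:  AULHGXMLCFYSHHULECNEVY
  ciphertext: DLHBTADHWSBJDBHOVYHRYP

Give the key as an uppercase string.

DRWUN

  i= 0: D-A =  3 → D
  i= 1: L-U = 17 → R
  i= 2: H-L = 22 → W
  i= 3: B-H = 20 → U
  i= 4: T-G = 13 → N
  i= 5: A-X =  3 → D
  i= 6: D-M = 17 → R
  i= 7: H-L = 22 → W
  i= 8: W-C = 20 → U
  i= 9: S-F = 13 → N
  i=10: B-Y =  3 → D
  i=11: J-S = 17 → R
  i=12: D-H = 22 → W
  i=13: B-H = 20 → U
  i=14: H-U = 13 → N
  i=15: O-L =  3 → D
  i=16: V-E = 17 → R
  i=17: Y-C = 22 → W
  i=18: H-N = 20 → U
  i=19: R-E = 13 → N
  i=20: Y-V =  3 → D
  i=21: P-Y = 17 → R
  shifts repeat with period 5: DRWUN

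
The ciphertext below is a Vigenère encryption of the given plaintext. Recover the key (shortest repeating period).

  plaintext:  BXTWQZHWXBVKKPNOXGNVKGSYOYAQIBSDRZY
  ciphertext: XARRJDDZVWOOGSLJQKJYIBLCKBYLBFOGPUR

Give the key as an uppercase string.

  i= 0: X-B = 22 → W
  i= 1: A-X =  3 → D
  i= 2: R-T = 24 → Y
  i= 3: R-W = 21 → V
  i= 4: J-Q = 19 → T
  i= 5: D-Z =  4 → E
  i= 6: D-H = 22 → W
  i= 7: Z-W =  3 → D
  i= 8: V-X = 24 → Y
  i= 9: W-B = 21 → V
  i=10: O-V = 19 → T
  i=11: O-K =  4 → E
  i=12: G-K = 22 → W
  i=13: S-P =  3 → D
  i=14: L-N = 24 → Y
  i=15: J-O = 21 → V
  i=16: Q-X = 19 → T
  i=17: K-G =  4 → E
  i=18: J-N = 22 → W
  i=19: Y-V =  3 → D
  i=20: I-K = 24 → Y
  i=21: B-G = 21 → V
  i=22: L-S = 19 → T
  i=23: C-Y =  4 → E
  i=24: K-O = 22 → W
  i=25: B-Y =  3 → D
  i=26: Y-A = 24 → Y
  i=27: L-Q = 21 → V
  i=28: B-I = 19 → T
  i=29: F-B =  4 → E
  i=30: O-S = 22 → W
  i=31: G-D =  3 → D
  i=32: P-R = 24 → Y
  i=33: U-Z = 21 → V
  i=34: R-Y = 19 → T
  shifts repeat with period 6: WDYVTE

WDYVTE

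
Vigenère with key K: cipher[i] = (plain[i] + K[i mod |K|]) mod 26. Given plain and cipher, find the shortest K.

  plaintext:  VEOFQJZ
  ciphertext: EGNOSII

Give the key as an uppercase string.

JCZ

  i= 0: E-V =  9 → J
  i= 1: G-E =  2 → C
  i= 2: N-O = 25 → Z
  i= 3: O-F =  9 → J
  i= 4: S-Q =  2 → C
  i= 5: I-J = 25 → Z
  i= 6: I-Z =  9 → J
  shifts repeat with period 3: JCZ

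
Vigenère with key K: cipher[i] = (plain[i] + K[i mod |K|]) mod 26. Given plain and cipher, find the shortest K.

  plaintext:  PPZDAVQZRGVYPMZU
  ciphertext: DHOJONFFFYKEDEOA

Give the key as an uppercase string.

  i= 0: D-P = 14 → O
  i= 1: H-P = 18 → S
  i= 2: O-Z = 15 → P
  i= 3: J-D =  6 → G
  i= 4: O-A = 14 → O
  i= 5: N-V = 18 → S
  i= 6: F-Q = 15 → P
  i= 7: F-Z =  6 → G
  i= 8: F-R = 14 → O
  i= 9: Y-G = 18 → S
  i=10: K-V = 15 → P
  i=11: E-Y =  6 → G
  i=12: D-P = 14 → O
  i=13: E-M = 18 → S
  i=14: O-Z = 15 → P
  i=15: A-U =  6 → G
  shifts repeat with period 4: OSPG

OSPG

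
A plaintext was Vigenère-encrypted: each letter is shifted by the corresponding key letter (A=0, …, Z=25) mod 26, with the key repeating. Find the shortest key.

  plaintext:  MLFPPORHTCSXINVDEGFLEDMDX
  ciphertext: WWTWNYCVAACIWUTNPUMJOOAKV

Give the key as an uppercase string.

  i= 0: W-M = 10 → K
  i= 1: W-L = 11 → L
  i= 2: T-F = 14 → O
  i= 3: W-P =  7 → H
  i= 4: N-P = 24 → Y
  i= 5: Y-O = 10 → K
  i= 6: C-R = 11 → L
  i= 7: V-H = 14 → O
  i= 8: A-T =  7 → H
  i= 9: A-C = 24 → Y
  i=10: C-S = 10 → K
  i=11: I-X = 11 → L
  i=12: W-I = 14 → O
  i=13: U-N =  7 → H
  i=14: T-V = 24 → Y
  i=15: N-D = 10 → K
  i=16: P-E = 11 → L
  i=17: U-G = 14 → O
  i=18: M-F =  7 → H
  i=19: J-L = 24 → Y
  i=20: O-E = 10 → K
  i=21: O-D = 11 → L
  i=22: A-M = 14 → O
  i=23: K-D =  7 → H
  i=24: V-X = 24 → Y
  shifts repeat with period 5: KLOHY

KLOHY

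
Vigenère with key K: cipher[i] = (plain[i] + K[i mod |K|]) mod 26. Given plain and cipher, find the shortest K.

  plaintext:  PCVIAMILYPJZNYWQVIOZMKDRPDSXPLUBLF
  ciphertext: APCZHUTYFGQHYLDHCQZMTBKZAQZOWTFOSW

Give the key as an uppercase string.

LNHRHI

  i= 0: A-P = 11 → L
  i= 1: P-C = 13 → N
  i= 2: C-V =  7 → H
  i= 3: Z-I = 17 → R
  i= 4: H-A =  7 → H
  i= 5: U-M =  8 → I
  i= 6: T-I = 11 → L
  i= 7: Y-L = 13 → N
  i= 8: F-Y =  7 → H
  i= 9: G-P = 17 → R
  i=10: Q-J =  7 → H
  i=11: H-Z =  8 → I
  i=12: Y-N = 11 → L
  i=13: L-Y = 13 → N
  i=14: D-W =  7 → H
  i=15: H-Q = 17 → R
  i=16: C-V =  7 → H
  i=17: Q-I =  8 → I
  i=18: Z-O = 11 → L
  i=19: M-Z = 13 → N
  i=20: T-M =  7 → H
  i=21: B-K = 17 → R
  i=22: K-D =  7 → H
  i=23: Z-R =  8 → I
  i=24: A-P = 11 → L
  i=25: Q-D = 13 → N
  i=26: Z-S =  7 → H
  i=27: O-X = 17 → R
  i=28: W-P =  7 → H
  i=29: T-L =  8 → I
  i=30: F-U = 11 → L
  i=31: O-B = 13 → N
  i=32: S-L =  7 → H
  i=33: W-F = 17 → R
  shifts repeat with period 6: LNHRHI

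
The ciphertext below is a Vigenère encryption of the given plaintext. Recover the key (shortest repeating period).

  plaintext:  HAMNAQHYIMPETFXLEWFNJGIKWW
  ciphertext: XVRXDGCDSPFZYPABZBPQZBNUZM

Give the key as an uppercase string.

QVFKD

  i= 0: X-H = 16 → Q
  i= 1: V-A = 21 → V
  i= 2: R-M =  5 → F
  i= 3: X-N = 10 → K
  i= 4: D-A =  3 → D
  i= 5: G-Q = 16 → Q
  i= 6: C-H = 21 → V
  i= 7: D-Y =  5 → F
  i= 8: S-I = 10 → K
  i= 9: P-M =  3 → D
  i=10: F-P = 16 → Q
  i=11: Z-E = 21 → V
  i=12: Y-T =  5 → F
  i=13: P-F = 10 → K
  i=14: A-X =  3 → D
  i=15: B-L = 16 → Q
  i=16: Z-E = 21 → V
  i=17: B-W =  5 → F
  i=18: P-F = 10 → K
  i=19: Q-N =  3 → D
  i=20: Z-J = 16 → Q
  i=21: B-G = 21 → V
  i=22: N-I =  5 → F
  i=23: U-K = 10 → K
  i=24: Z-W =  3 → D
  i=25: M-W = 16 → Q
  shifts repeat with period 5: QVFKD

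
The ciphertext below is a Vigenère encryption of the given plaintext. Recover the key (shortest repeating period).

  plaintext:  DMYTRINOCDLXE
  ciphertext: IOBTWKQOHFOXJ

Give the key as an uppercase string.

  i= 0: I-D =  5 → F
  i= 1: O-M =  2 → C
  i= 2: B-Y =  3 → D
  i= 3: T-T =  0 → A
  i= 4: W-R =  5 → F
  i= 5: K-I =  2 → C
  i= 6: Q-N =  3 → D
  i= 7: O-O =  0 → A
  i= 8: H-C =  5 → F
  i= 9: F-D =  2 → C
  i=10: O-L =  3 → D
  i=11: X-X =  0 → A
  i=12: J-E =  5 → F
  shifts repeat with period 4: FCDA

FCDA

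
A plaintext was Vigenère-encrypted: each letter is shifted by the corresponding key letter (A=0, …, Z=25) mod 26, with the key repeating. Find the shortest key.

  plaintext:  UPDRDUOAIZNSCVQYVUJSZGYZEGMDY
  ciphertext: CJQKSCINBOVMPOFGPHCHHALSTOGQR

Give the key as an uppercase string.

  i= 0: C-U =  8 → I
  i= 1: J-P = 20 → U
  i= 2: Q-D = 13 → N
  i= 3: K-R = 19 → T
  i= 4: S-D = 15 → P
  i= 5: C-U =  8 → I
  i= 6: I-O = 20 → U
  i= 7: N-A = 13 → N
  i= 8: B-I = 19 → T
  i= 9: O-Z = 15 → P
  i=10: V-N =  8 → I
  i=11: M-S = 20 → U
  i=12: P-C = 13 → N
  i=13: O-V = 19 → T
  i=14: F-Q = 15 → P
  i=15: G-Y =  8 → I
  i=16: P-V = 20 → U
  i=17: H-U = 13 → N
  i=18: C-J = 19 → T
  i=19: H-S = 15 → P
  i=20: H-Z =  8 → I
  i=21: A-G = 20 → U
  i=22: L-Y = 13 → N
  i=23: S-Z = 19 → T
  i=24: T-E = 15 → P
  i=25: O-G =  8 → I
  i=26: G-M = 20 → U
  i=27: Q-D = 13 → N
  i=28: R-Y = 19 → T
  shifts repeat with period 5: IUNTP

IUNTP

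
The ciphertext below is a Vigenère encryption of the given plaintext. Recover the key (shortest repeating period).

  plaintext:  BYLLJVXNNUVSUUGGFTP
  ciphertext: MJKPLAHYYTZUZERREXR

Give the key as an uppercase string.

  i= 0: M-B = 11 → L
  i= 1: J-Y = 11 → L
  i= 2: K-L = 25 → Z
  i= 3: P-L =  4 → E
  i= 4: L-J =  2 → C
  i= 5: A-V =  5 → F
  i= 6: H-X = 10 → K
  i= 7: Y-N = 11 → L
  i= 8: Y-N = 11 → L
  i= 9: T-U = 25 → Z
  i=10: Z-V =  4 → E
  i=11: U-S =  2 → C
  i=12: Z-U =  5 → F
  i=13: E-U = 10 → K
  i=14: R-G = 11 → L
  i=15: R-G = 11 → L
  i=16: E-F = 25 → Z
  i=17: X-T =  4 → E
  i=18: R-P =  2 → C
  shifts repeat with period 7: LLZECFK

LLZECFK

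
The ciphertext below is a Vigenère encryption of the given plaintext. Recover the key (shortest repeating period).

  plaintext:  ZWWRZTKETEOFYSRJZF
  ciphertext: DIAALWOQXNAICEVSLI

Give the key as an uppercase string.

  i= 0: D-Z =  4 → E
  i= 1: I-W = 12 → M
  i= 2: A-W =  4 → E
  i= 3: A-R =  9 → J
  i= 4: L-Z = 12 → M
  i= 5: W-T =  3 → D
  i= 6: O-K =  4 → E
  i= 7: Q-E = 12 → M
  i= 8: X-T =  4 → E
  i= 9: N-E =  9 → J
  i=10: A-O = 12 → M
  i=11: I-F =  3 → D
  i=12: C-Y =  4 → E
  i=13: E-S = 12 → M
  i=14: V-R =  4 → E
  i=15: S-J =  9 → J
  i=16: L-Z = 12 → M
  i=17: I-F =  3 → D
  shifts repeat with period 6: EMEJMD

EMEJMD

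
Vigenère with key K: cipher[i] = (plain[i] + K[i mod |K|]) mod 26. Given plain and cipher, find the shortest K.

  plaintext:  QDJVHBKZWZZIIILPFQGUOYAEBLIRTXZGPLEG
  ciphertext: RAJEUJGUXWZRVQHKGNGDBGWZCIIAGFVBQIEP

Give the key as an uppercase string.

  i= 0: R-Q =  1 → B
  i= 1: A-D = 23 → X
  i= 2: J-J =  0 → A
  i= 3: E-V =  9 → J
  i= 4: U-H = 13 → N
  i= 5: J-B =  8 → I
  i= 6: G-K = 22 → W
  i= 7: U-Z = 21 → V
  i= 8: X-W =  1 → B
  i= 9: W-Z = 23 → X
  i=10: Z-Z =  0 → A
  i=11: R-I =  9 → J
  i=12: V-I = 13 → N
  i=13: Q-I =  8 → I
  i=14: H-L = 22 → W
  i=15: K-P = 21 → V
  i=16: G-F =  1 → B
  i=17: N-Q = 23 → X
  i=18: G-G =  0 → A
  i=19: D-U =  9 → J
  i=20: B-O = 13 → N
  i=21: G-Y =  8 → I
  i=22: W-A = 22 → W
  i=23: Z-E = 21 → V
  i=24: C-B =  1 → B
  i=25: I-L = 23 → X
  i=26: I-I =  0 → A
  i=27: A-R =  9 → J
  i=28: G-T = 13 → N
  i=29: F-X =  8 → I
  i=30: V-Z = 22 → W
  i=31: B-G = 21 → V
  i=32: Q-P =  1 → B
  i=33: I-L = 23 → X
  i=34: E-E =  0 → A
  i=35: P-G =  9 → J
  shifts repeat with period 8: BXAJNIWV

BXAJNIWV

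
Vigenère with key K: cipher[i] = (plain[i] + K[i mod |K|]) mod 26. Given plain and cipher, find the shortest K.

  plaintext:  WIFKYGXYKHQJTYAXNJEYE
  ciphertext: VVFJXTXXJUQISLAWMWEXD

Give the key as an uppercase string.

ZNAZ

  i= 0: V-W = 25 → Z
  i= 1: V-I = 13 → N
  i= 2: F-F =  0 → A
  i= 3: J-K = 25 → Z
  i= 4: X-Y = 25 → Z
  i= 5: T-G = 13 → N
  i= 6: X-X =  0 → A
  i= 7: X-Y = 25 → Z
  i= 8: J-K = 25 → Z
  i= 9: U-H = 13 → N
  i=10: Q-Q =  0 → A
  i=11: I-J = 25 → Z
  i=12: S-T = 25 → Z
  i=13: L-Y = 13 → N
  i=14: A-A =  0 → A
  i=15: W-X = 25 → Z
  i=16: M-N = 25 → Z
  i=17: W-J = 13 → N
  i=18: E-E =  0 → A
  i=19: X-Y = 25 → Z
  i=20: D-E = 25 → Z
  shifts repeat with period 4: ZNAZ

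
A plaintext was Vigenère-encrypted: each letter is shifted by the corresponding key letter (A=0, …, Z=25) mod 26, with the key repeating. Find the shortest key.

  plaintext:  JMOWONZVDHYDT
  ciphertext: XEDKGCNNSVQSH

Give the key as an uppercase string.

  i= 0: X-J = 14 → O
  i= 1: E-M = 18 → S
  i= 2: D-O = 15 → P
  i= 3: K-W = 14 → O
  i= 4: G-O = 18 → S
  i= 5: C-N = 15 → P
  i= 6: N-Z = 14 → O
  i= 7: N-V = 18 → S
  i= 8: S-D = 15 → P
  i= 9: V-H = 14 → O
  i=10: Q-Y = 18 → S
  i=11: S-D = 15 → P
  i=12: H-T = 14 → O
  shifts repeat with period 3: OSP

OSP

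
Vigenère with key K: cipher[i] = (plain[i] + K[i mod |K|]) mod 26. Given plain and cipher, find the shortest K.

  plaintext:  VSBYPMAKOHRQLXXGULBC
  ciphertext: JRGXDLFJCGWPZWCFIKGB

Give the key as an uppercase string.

OZFZ

  i= 0: J-V = 14 → O
  i= 1: R-S = 25 → Z
  i= 2: G-B =  5 → F
  i= 3: X-Y = 25 → Z
  i= 4: D-P = 14 → O
  i= 5: L-M = 25 → Z
  i= 6: F-A =  5 → F
  i= 7: J-K = 25 → Z
  i= 8: C-O = 14 → O
  i= 9: G-H = 25 → Z
  i=10: W-R =  5 → F
  i=11: P-Q = 25 → Z
  i=12: Z-L = 14 → O
  i=13: W-X = 25 → Z
  i=14: C-X =  5 → F
  i=15: F-G = 25 → Z
  i=16: I-U = 14 → O
  i=17: K-L = 25 → Z
  i=18: G-B =  5 → F
  i=19: B-C = 25 → Z
  shifts repeat with period 4: OZFZ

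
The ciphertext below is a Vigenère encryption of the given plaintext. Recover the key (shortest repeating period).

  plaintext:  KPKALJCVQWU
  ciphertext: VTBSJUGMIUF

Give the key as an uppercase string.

LERSY

  i= 0: V-K = 11 → L
  i= 1: T-P =  4 → E
  i= 2: B-K = 17 → R
  i= 3: S-A = 18 → S
  i= 4: J-L = 24 → Y
  i= 5: U-J = 11 → L
  i= 6: G-C =  4 → E
  i= 7: M-V = 17 → R
  i= 8: I-Q = 18 → S
  i= 9: U-W = 24 → Y
  i=10: F-U = 11 → L
  shifts repeat with period 5: LERSY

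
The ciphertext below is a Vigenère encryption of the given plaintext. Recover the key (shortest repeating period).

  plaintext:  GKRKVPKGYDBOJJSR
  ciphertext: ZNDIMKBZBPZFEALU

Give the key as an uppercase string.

TDMYRVR

  i= 0: Z-G = 19 → T
  i= 1: N-K =  3 → D
  i= 2: D-R = 12 → M
  i= 3: I-K = 24 → Y
  i= 4: M-V = 17 → R
  i= 5: K-P = 21 → V
  i= 6: B-K = 17 → R
  i= 7: Z-G = 19 → T
  i= 8: B-Y =  3 → D
  i= 9: P-D = 12 → M
  i=10: Z-B = 24 → Y
  i=11: F-O = 17 → R
  i=12: E-J = 21 → V
  i=13: A-J = 17 → R
  i=14: L-S = 19 → T
  i=15: U-R =  3 → D
  shifts repeat with period 7: TDMYRVR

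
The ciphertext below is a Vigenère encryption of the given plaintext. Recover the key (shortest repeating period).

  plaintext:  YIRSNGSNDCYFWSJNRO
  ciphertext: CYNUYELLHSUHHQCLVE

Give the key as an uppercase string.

  i= 0: C-Y =  4 → E
  i= 1: Y-I = 16 → Q
  i= 2: N-R = 22 → W
  i= 3: U-S =  2 → C
  i= 4: Y-N = 11 → L
  i= 5: E-G = 24 → Y
  i= 6: L-S = 19 → T
  i= 7: L-N = 24 → Y
  i= 8: H-D =  4 → E
  i= 9: S-C = 16 → Q
  i=10: U-Y = 22 → W
  i=11: H-F =  2 → C
  i=12: H-W = 11 → L
  i=13: Q-S = 24 → Y
  i=14: C-J = 19 → T
  i=15: L-N = 24 → Y
  i=16: V-R =  4 → E
  i=17: E-O = 16 → Q
  shifts repeat with period 8: EQWCLYTY

EQWCLYTY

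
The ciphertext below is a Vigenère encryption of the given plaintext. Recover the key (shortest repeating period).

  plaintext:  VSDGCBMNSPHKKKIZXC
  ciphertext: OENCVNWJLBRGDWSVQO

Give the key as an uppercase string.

TMKW

  i= 0: O-V = 19 → T
  i= 1: E-S = 12 → M
  i= 2: N-D = 10 → K
  i= 3: C-G = 22 → W
  i= 4: V-C = 19 → T
  i= 5: N-B = 12 → M
  i= 6: W-M = 10 → K
  i= 7: J-N = 22 → W
  i= 8: L-S = 19 → T
  i= 9: B-P = 12 → M
  i=10: R-H = 10 → K
  i=11: G-K = 22 → W
  i=12: D-K = 19 → T
  i=13: W-K = 12 → M
  i=14: S-I = 10 → K
  i=15: V-Z = 22 → W
  i=16: Q-X = 19 → T
  i=17: O-C = 12 → M
  shifts repeat with period 4: TMKW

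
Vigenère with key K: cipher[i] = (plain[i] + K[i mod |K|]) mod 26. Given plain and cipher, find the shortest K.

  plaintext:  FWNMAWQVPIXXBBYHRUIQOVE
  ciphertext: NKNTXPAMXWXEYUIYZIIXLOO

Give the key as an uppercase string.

  i= 0: N-F =  8 → I
  i= 1: K-W = 14 → O
  i= 2: N-N =  0 → A
  i= 3: T-M =  7 → H
  i= 4: X-A = 23 → X
  i= 5: P-W = 19 → T
  i= 6: A-Q = 10 → K
  i= 7: M-V = 17 → R
  i= 8: X-P =  8 → I
  i= 9: W-I = 14 → O
  i=10: X-X =  0 → A
  i=11: E-X =  7 → H
  i=12: Y-B = 23 → X
  i=13: U-B = 19 → T
  i=14: I-Y = 10 → K
  i=15: Y-H = 17 → R
  i=16: Z-R =  8 → I
  i=17: I-U = 14 → O
  i=18: I-I =  0 → A
  i=19: X-Q =  7 → H
  i=20: L-O = 23 → X
  i=21: O-V = 19 → T
  i=22: O-E = 10 → K
  shifts repeat with period 8: IOAHXTKR

IOAHXTKR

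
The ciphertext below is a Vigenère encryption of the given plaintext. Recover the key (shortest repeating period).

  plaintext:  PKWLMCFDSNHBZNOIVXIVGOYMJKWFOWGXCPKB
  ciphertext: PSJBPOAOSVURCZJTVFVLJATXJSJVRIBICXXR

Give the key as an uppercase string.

AINQDMVL

  i= 0: P-P =  0 → A
  i= 1: S-K =  8 → I
  i= 2: J-W = 13 → N
  i= 3: B-L = 16 → Q
  i= 4: P-M =  3 → D
  i= 5: O-C = 12 → M
  i= 6: A-F = 21 → V
  i= 7: O-D = 11 → L
  i= 8: S-S =  0 → A
  i= 9: V-N =  8 → I
  i=10: U-H = 13 → N
  i=11: R-B = 16 → Q
  i=12: C-Z =  3 → D
  i=13: Z-N = 12 → M
  i=14: J-O = 21 → V
  i=15: T-I = 11 → L
  i=16: V-V =  0 → A
  i=17: F-X =  8 → I
  i=18: V-I = 13 → N
  i=19: L-V = 16 → Q
  i=20: J-G =  3 → D
  i=21: A-O = 12 → M
  i=22: T-Y = 21 → V
  i=23: X-M = 11 → L
  i=24: J-J =  0 → A
  i=25: S-K =  8 → I
  i=26: J-W = 13 → N
  i=27: V-F = 16 → Q
  i=28: R-O =  3 → D
  i=29: I-W = 12 → M
  i=30: B-G = 21 → V
  i=31: I-X = 11 → L
  i=32: C-C =  0 → A
  i=33: X-P =  8 → I
  i=34: X-K = 13 → N
  i=35: R-B = 16 → Q
  shifts repeat with period 8: AINQDMVL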